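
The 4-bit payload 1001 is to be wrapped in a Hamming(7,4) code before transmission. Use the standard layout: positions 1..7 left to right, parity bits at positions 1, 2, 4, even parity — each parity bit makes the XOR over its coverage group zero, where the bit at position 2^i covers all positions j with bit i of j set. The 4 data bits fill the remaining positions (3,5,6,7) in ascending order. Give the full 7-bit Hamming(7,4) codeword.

Place data bits at non-power-of-two positions: b3=1, b5=0, b6=0, b7=1.
p1 = XOR of data positions {3,5,7} = 1⊕0⊕1 = 0
p2 = XOR of data positions {3,6,7} = 1⊕0⊕1 = 0
p4 = XOR of data positions {5,6,7} = 0⊕0⊕1 = 1
Codeword b1..b7 = 0011001

0011001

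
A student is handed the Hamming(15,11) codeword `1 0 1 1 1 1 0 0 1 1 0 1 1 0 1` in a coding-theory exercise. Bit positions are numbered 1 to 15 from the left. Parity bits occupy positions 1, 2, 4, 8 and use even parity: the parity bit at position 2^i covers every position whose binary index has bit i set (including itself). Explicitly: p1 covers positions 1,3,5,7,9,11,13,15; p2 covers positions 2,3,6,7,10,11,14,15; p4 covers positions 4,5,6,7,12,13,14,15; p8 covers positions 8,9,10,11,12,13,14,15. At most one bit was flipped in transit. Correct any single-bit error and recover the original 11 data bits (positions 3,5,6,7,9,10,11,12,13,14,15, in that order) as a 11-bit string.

s1: b1⊕b3⊕b5⊕b7⊕b9⊕b11⊕b13⊕b15 = 1⊕1⊕1⊕0⊕1⊕0⊕1⊕1 = 0
s2: b2⊕b3⊕b6⊕b7⊕b10⊕b11⊕b14⊕b15 = 0⊕1⊕1⊕0⊕1⊕0⊕0⊕1 = 0
s4: b4⊕b5⊕b6⊕b7⊕b12⊕b13⊕b14⊕b15 = 1⊕1⊕1⊕0⊕1⊕1⊕0⊕1 = 0
s8: b8⊕b9⊕b10⊕b11⊕b12⊕b13⊕b14⊕b15 = 0⊕1⊕1⊕0⊕1⊕1⊕0⊕1 = 1
Syndrome (s8...s1) = 1000 → position 8.
Flip bit 8: corrected codeword = 101111011101101
Data bits at positions 3,5,6,7,9,10,11,12,13,14,15: 11101101101

11101101101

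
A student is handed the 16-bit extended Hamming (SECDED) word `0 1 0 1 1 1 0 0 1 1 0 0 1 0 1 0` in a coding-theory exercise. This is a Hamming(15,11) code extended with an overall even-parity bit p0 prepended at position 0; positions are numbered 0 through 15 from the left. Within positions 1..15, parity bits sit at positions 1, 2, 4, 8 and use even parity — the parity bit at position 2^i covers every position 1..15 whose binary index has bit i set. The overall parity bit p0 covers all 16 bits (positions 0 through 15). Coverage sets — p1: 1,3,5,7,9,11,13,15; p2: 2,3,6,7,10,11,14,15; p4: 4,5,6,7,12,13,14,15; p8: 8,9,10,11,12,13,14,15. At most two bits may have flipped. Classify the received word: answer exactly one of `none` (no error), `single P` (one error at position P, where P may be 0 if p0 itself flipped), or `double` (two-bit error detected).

none

s1: b1⊕b3⊕b5⊕b7⊕b9⊕b11⊕b13⊕b15 = 1⊕1⊕1⊕0⊕1⊕0⊕0⊕0 = 0
s2: b2⊕b3⊕b6⊕b7⊕b10⊕b11⊕b14⊕b15 = 0⊕1⊕0⊕0⊕0⊕0⊕1⊕0 = 0
s4: b4⊕b5⊕b6⊕b7⊕b12⊕b13⊕b14⊕b15 = 1⊕1⊕0⊕0⊕1⊕0⊕1⊕0 = 0
s8: b8⊕b9⊕b10⊕b11⊕b12⊕b13⊕b14⊕b15 = 1⊕1⊕0⊕0⊕1⊕0⊕1⊕0 = 0
Syndrome (s8...s1) = 0000 → position 0 (no error).
Overall parity (XOR of all 16 bits, including p0): 0⊕1⊕0⊕1⊕1⊕1⊕0⊕0⊕1⊕1⊕0⊕0⊕1⊕0⊕1⊕0 = 0
Overall=0, syndrome position=0 → no error.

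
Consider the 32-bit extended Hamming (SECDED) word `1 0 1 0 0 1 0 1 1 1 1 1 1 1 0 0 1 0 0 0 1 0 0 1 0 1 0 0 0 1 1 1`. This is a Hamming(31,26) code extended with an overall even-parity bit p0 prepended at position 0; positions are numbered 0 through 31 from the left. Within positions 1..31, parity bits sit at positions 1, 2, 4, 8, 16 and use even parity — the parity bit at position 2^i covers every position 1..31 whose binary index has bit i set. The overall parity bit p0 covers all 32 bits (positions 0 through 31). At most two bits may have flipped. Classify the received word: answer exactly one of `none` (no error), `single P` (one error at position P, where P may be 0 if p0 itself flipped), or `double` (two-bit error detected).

s1: b1⊕b3⊕b5⊕b7⊕b9⊕b11⊕b13⊕b15⊕b17⊕b19⊕b21⊕b23⊕b25⊕b27⊕b29⊕b31 = 0⊕0⊕1⊕1⊕1⊕1⊕1⊕0⊕0⊕0⊕0⊕1⊕1⊕0⊕1⊕1 = 1
s2: b2⊕b3⊕b6⊕b7⊕b10⊕b11⊕b14⊕b15⊕b18⊕b19⊕b22⊕b23⊕b26⊕b27⊕b30⊕b31 = 1⊕0⊕0⊕1⊕1⊕1⊕0⊕0⊕0⊕0⊕0⊕1⊕0⊕0⊕1⊕1 = 1
s4: b4⊕b5⊕b6⊕b7⊕b12⊕b13⊕b14⊕b15⊕b20⊕b21⊕b22⊕b23⊕b28⊕b29⊕b30⊕b31 = 0⊕1⊕0⊕1⊕1⊕1⊕0⊕0⊕1⊕0⊕0⊕1⊕0⊕1⊕1⊕1 = 1
s8: b8⊕b9⊕b10⊕b11⊕b12⊕b13⊕b14⊕b15⊕b24⊕b25⊕b26⊕b27⊕b28⊕b29⊕b30⊕b31 = 1⊕1⊕1⊕1⊕1⊕1⊕0⊕0⊕0⊕1⊕0⊕0⊕0⊕1⊕1⊕1 = 0
s16: b16⊕b17⊕b18⊕b19⊕b20⊕b21⊕b22⊕b23⊕b24⊕b25⊕b26⊕b27⊕b28⊕b29⊕b30⊕b31 = 1⊕0⊕0⊕0⊕1⊕0⊕0⊕1⊕0⊕1⊕0⊕0⊕0⊕1⊕1⊕1 = 1
Syndrome (s16...s1) = 10111 → position 23.
Overall parity (XOR of all 32 bits, including p0): 1⊕0⊕1⊕0⊕0⊕1⊕0⊕1⊕1⊕1⊕1⊕1⊕1⊕1⊕0⊕0⊕1⊕0⊕0⊕0⊕1⊕0⊕0⊕1⊕0⊕1⊕0⊕0⊕0⊕1⊕1⊕1 = 1
Overall=1, syndrome position=23 → single-bit error at position 23.

single 23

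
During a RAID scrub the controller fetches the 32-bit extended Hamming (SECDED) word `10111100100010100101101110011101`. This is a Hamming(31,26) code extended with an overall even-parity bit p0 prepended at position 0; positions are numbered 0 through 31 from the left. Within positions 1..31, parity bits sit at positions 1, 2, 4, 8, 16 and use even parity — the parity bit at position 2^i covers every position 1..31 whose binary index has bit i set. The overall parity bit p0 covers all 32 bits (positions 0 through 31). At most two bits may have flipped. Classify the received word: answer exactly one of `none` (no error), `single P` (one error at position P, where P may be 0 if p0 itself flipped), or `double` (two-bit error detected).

none

s1: b1⊕b3⊕b5⊕b7⊕b9⊕b11⊕b13⊕b15⊕b17⊕b19⊕b21⊕b23⊕b25⊕b27⊕b29⊕b31 = 0⊕1⊕1⊕0⊕0⊕0⊕0⊕0⊕1⊕1⊕0⊕1⊕0⊕1⊕1⊕1 = 0
s2: b2⊕b3⊕b6⊕b7⊕b10⊕b11⊕b14⊕b15⊕b18⊕b19⊕b22⊕b23⊕b26⊕b27⊕b30⊕b31 = 1⊕1⊕0⊕0⊕0⊕0⊕1⊕0⊕0⊕1⊕1⊕1⊕0⊕1⊕0⊕1 = 0
s4: b4⊕b5⊕b6⊕b7⊕b12⊕b13⊕b14⊕b15⊕b20⊕b21⊕b22⊕b23⊕b28⊕b29⊕b30⊕b31 = 1⊕1⊕0⊕0⊕1⊕0⊕1⊕0⊕1⊕0⊕1⊕1⊕1⊕1⊕0⊕1 = 0
s8: b8⊕b9⊕b10⊕b11⊕b12⊕b13⊕b14⊕b15⊕b24⊕b25⊕b26⊕b27⊕b28⊕b29⊕b30⊕b31 = 1⊕0⊕0⊕0⊕1⊕0⊕1⊕0⊕1⊕0⊕0⊕1⊕1⊕1⊕0⊕1 = 0
s16: b16⊕b17⊕b18⊕b19⊕b20⊕b21⊕b22⊕b23⊕b24⊕b25⊕b26⊕b27⊕b28⊕b29⊕b30⊕b31 = 0⊕1⊕0⊕1⊕1⊕0⊕1⊕1⊕1⊕0⊕0⊕1⊕1⊕1⊕0⊕1 = 0
Syndrome (s16...s1) = 00000 → position 0 (no error).
Overall parity (XOR of all 32 bits, including p0): 1⊕0⊕1⊕1⊕1⊕1⊕0⊕0⊕1⊕0⊕0⊕0⊕1⊕0⊕1⊕0⊕0⊕1⊕0⊕1⊕1⊕0⊕1⊕1⊕1⊕0⊕0⊕1⊕1⊕1⊕0⊕1 = 0
Overall=0, syndrome position=0 → no error.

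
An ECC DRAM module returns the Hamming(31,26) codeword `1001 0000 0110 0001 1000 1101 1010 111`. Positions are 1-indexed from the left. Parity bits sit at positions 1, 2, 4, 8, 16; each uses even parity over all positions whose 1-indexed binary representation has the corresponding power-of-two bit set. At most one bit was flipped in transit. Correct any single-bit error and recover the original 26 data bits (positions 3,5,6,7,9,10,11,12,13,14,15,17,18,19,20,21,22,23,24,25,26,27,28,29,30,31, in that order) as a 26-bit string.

00000110000100011011010111

s1: b1⊕b3⊕b5⊕b7⊕b9⊕b11⊕b13⊕b15⊕b17⊕b19⊕b21⊕b23⊕b25⊕b27⊕b29⊕b31 = 1⊕0⊕0⊕0⊕0⊕1⊕0⊕0⊕1⊕0⊕1⊕0⊕1⊕1⊕1⊕1 = 0
s2: b2⊕b3⊕b6⊕b7⊕b10⊕b11⊕b14⊕b15⊕b18⊕b19⊕b22⊕b23⊕b26⊕b27⊕b30⊕b31 = 0⊕0⊕0⊕0⊕1⊕1⊕0⊕0⊕0⊕0⊕1⊕0⊕0⊕1⊕1⊕1 = 0
s4: b4⊕b5⊕b6⊕b7⊕b12⊕b13⊕b14⊕b15⊕b20⊕b21⊕b22⊕b23⊕b28⊕b29⊕b30⊕b31 = 1⊕0⊕0⊕0⊕0⊕0⊕0⊕0⊕0⊕1⊕1⊕0⊕0⊕1⊕1⊕1 = 0
s8: b8⊕b9⊕b10⊕b11⊕b12⊕b13⊕b14⊕b15⊕b24⊕b25⊕b26⊕b27⊕b28⊕b29⊕b30⊕b31 = 0⊕0⊕1⊕1⊕0⊕0⊕0⊕0⊕1⊕1⊕0⊕1⊕0⊕1⊕1⊕1 = 0
s16: b16⊕b17⊕b18⊕b19⊕b20⊕b21⊕b22⊕b23⊕b24⊕b25⊕b26⊕b27⊕b28⊕b29⊕b30⊕b31 = 1⊕1⊕0⊕0⊕0⊕1⊕1⊕0⊕1⊕1⊕0⊕1⊕0⊕1⊕1⊕1 = 0
Syndrome (s16...s1) = 00000 → position 0 (no error).
No correction needed.
Data bits at positions 3,5,6,7,9,10,11,12,13,14,15,17,18,19,20,21,22,23,24,25,26,27,28,29,30,31: 00000110000100011011010111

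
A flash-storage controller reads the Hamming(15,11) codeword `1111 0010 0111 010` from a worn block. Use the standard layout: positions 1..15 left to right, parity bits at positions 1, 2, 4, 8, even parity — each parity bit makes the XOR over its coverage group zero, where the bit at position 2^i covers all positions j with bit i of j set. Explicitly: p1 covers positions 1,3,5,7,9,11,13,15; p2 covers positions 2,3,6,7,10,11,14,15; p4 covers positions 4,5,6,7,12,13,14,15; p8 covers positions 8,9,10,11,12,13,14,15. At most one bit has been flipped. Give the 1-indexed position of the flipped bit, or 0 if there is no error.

s1: b1⊕b3⊕b5⊕b7⊕b9⊕b11⊕b13⊕b15 = 1⊕1⊕0⊕1⊕0⊕1⊕0⊕0 = 0
s2: b2⊕b3⊕b6⊕b7⊕b10⊕b11⊕b14⊕b15 = 1⊕1⊕0⊕1⊕1⊕1⊕1⊕0 = 0
s4: b4⊕b5⊕b6⊕b7⊕b12⊕b13⊕b14⊕b15 = 1⊕0⊕0⊕1⊕1⊕0⊕1⊕0 = 0
s8: b8⊕b9⊕b10⊕b11⊕b12⊕b13⊕b14⊕b15 = 0⊕0⊕1⊕1⊕1⊕0⊕1⊕0 = 0
Syndrome (s8...s1) = 0000 → position 0 (no error).

0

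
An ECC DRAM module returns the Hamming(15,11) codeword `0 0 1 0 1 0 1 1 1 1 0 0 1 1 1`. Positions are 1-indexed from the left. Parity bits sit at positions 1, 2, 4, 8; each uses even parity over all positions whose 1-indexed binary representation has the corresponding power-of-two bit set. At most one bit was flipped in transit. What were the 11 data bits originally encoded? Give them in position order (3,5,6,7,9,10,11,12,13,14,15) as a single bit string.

s1: b1⊕b3⊕b5⊕b7⊕b9⊕b11⊕b13⊕b15 = 0⊕1⊕1⊕1⊕1⊕0⊕1⊕1 = 0
s2: b2⊕b3⊕b6⊕b7⊕b10⊕b11⊕b14⊕b15 = 0⊕1⊕0⊕1⊕1⊕0⊕1⊕1 = 1
s4: b4⊕b5⊕b6⊕b7⊕b12⊕b13⊕b14⊕b15 = 0⊕1⊕0⊕1⊕0⊕1⊕1⊕1 = 1
s8: b8⊕b9⊕b10⊕b11⊕b12⊕b13⊕b14⊕b15 = 1⊕1⊕1⊕0⊕0⊕1⊕1⊕1 = 0
Syndrome (s8...s1) = 0110 → position 6.
Flip bit 6: corrected codeword = 001011111100111
Data bits at positions 3,5,6,7,9,10,11,12,13,14,15: 11111100111

11111100111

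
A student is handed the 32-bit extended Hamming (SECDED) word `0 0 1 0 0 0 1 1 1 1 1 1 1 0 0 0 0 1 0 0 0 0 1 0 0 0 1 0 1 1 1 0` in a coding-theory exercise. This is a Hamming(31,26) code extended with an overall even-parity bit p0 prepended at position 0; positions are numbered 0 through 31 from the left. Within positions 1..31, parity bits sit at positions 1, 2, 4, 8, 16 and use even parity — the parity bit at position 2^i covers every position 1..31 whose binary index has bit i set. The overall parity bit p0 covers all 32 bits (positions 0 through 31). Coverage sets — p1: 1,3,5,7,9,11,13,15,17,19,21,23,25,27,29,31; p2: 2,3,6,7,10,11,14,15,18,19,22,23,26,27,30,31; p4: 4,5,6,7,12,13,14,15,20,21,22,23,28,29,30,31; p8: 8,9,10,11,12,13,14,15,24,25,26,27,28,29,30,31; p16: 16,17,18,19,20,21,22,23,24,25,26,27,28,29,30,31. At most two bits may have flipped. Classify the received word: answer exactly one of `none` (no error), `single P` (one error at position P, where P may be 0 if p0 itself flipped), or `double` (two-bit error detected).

s1: b1⊕b3⊕b5⊕b7⊕b9⊕b11⊕b13⊕b15⊕b17⊕b19⊕b21⊕b23⊕b25⊕b27⊕b29⊕b31 = 0⊕0⊕0⊕1⊕1⊕1⊕0⊕0⊕1⊕0⊕0⊕0⊕0⊕0⊕1⊕0 = 1
s2: b2⊕b3⊕b6⊕b7⊕b10⊕b11⊕b14⊕b15⊕b18⊕b19⊕b22⊕b23⊕b26⊕b27⊕b30⊕b31 = 1⊕0⊕1⊕1⊕1⊕1⊕0⊕0⊕0⊕0⊕1⊕0⊕1⊕0⊕1⊕0 = 0
s4: b4⊕b5⊕b6⊕b7⊕b12⊕b13⊕b14⊕b15⊕b20⊕b21⊕b22⊕b23⊕b28⊕b29⊕b30⊕b31 = 0⊕0⊕1⊕1⊕1⊕0⊕0⊕0⊕0⊕0⊕1⊕0⊕1⊕1⊕1⊕0 = 1
s8: b8⊕b9⊕b10⊕b11⊕b12⊕b13⊕b14⊕b15⊕b24⊕b25⊕b26⊕b27⊕b28⊕b29⊕b30⊕b31 = 1⊕1⊕1⊕1⊕1⊕0⊕0⊕0⊕0⊕0⊕1⊕0⊕1⊕1⊕1⊕0 = 1
s16: b16⊕b17⊕b18⊕b19⊕b20⊕b21⊕b22⊕b23⊕b24⊕b25⊕b26⊕b27⊕b28⊕b29⊕b30⊕b31 = 0⊕1⊕0⊕0⊕0⊕0⊕1⊕0⊕0⊕0⊕1⊕0⊕1⊕1⊕1⊕0 = 0
Syndrome (s16...s1) = 01101 → position 13.
Overall parity (XOR of all 32 bits, including p0): 0⊕0⊕1⊕0⊕0⊕0⊕1⊕1⊕1⊕1⊕1⊕1⊕1⊕0⊕0⊕0⊕0⊕1⊕0⊕0⊕0⊕0⊕1⊕0⊕0⊕0⊕1⊕0⊕1⊕1⊕1⊕0 = 0
Overall=0, syndrome position=13 → double-bit error detected (uncorrectable).

double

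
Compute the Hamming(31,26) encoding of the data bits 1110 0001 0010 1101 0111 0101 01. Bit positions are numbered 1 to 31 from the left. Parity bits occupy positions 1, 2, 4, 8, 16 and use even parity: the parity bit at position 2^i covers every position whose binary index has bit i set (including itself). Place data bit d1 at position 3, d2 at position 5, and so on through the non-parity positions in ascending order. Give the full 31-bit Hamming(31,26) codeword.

Place data bits at non-power-of-two positions: b3=1, b5=1, b6=1, b7=0, b9=0, b10=0, b11=0, b12=1, b13=0, b14=0, b15=1, b17=0, b18=1, b19=1, b20=0, b21=1, b22=0, b23=1, b24=1, b25=1, b26=0, b27=1, b28=0, b29=1, b30=0, b31=1.
p1 = XOR of data positions {3,5,7,9,11,13,15,17,19,21,23,25,27,29,31} = 1⊕1⊕0⊕0⊕0⊕0⊕1⊕0⊕1⊕1⊕1⊕1⊕1⊕1⊕1 = 0
p2 = XOR of data positions {3,6,7,10,11,14,15,18,19,22,23,26,27,30,31} = 1⊕1⊕0⊕0⊕0⊕0⊕1⊕1⊕1⊕0⊕1⊕0⊕1⊕0⊕1 = 0
p4 = XOR of data positions {5,6,7,12,13,14,15,20,21,22,23,28,29,30,31} = 1⊕1⊕0⊕1⊕0⊕0⊕1⊕0⊕1⊕0⊕1⊕0⊕1⊕0⊕1 = 0
p8 = XOR of data positions {9,10,11,12,13,14,15,24,25,26,27,28,29,30,31} = 0⊕0⊕0⊕1⊕0⊕0⊕1⊕1⊕1⊕0⊕1⊕0⊕1⊕0⊕1 = 1
p16 = XOR of data positions {17,18,19,20,21,22,23,24,25,26,27,28,29,30,31} = 0⊕1⊕1⊕0⊕1⊕0⊕1⊕1⊕1⊕0⊕1⊕0⊕1⊕0⊕1 = 1
Codeword b1..b31 = 0010110100010011011010111010101

0010110100010011011010111010101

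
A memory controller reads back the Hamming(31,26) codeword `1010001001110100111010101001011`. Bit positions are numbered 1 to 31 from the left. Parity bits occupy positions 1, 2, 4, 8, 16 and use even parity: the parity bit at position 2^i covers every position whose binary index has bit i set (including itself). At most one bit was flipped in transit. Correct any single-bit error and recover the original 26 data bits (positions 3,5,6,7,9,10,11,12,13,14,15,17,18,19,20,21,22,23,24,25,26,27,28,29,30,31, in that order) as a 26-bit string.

10010111010111010101001011

s1: b1⊕b3⊕b5⊕b7⊕b9⊕b11⊕b13⊕b15⊕b17⊕b19⊕b21⊕b23⊕b25⊕b27⊕b29⊕b31 = 1⊕1⊕0⊕1⊕0⊕1⊕0⊕0⊕1⊕1⊕1⊕1⊕1⊕0⊕0⊕1 = 0
s2: b2⊕b3⊕b6⊕b7⊕b10⊕b11⊕b14⊕b15⊕b18⊕b19⊕b22⊕b23⊕b26⊕b27⊕b30⊕b31 = 0⊕1⊕0⊕1⊕1⊕1⊕1⊕0⊕1⊕1⊕0⊕1⊕0⊕0⊕1⊕1 = 0
s4: b4⊕b5⊕b6⊕b7⊕b12⊕b13⊕b14⊕b15⊕b20⊕b21⊕b22⊕b23⊕b28⊕b29⊕b30⊕b31 = 0⊕0⊕0⊕1⊕1⊕0⊕1⊕0⊕0⊕1⊕0⊕1⊕1⊕0⊕1⊕1 = 0
s8: b8⊕b9⊕b10⊕b11⊕b12⊕b13⊕b14⊕b15⊕b24⊕b25⊕b26⊕b27⊕b28⊕b29⊕b30⊕b31 = 0⊕0⊕1⊕1⊕1⊕0⊕1⊕0⊕0⊕1⊕0⊕0⊕1⊕0⊕1⊕1 = 0
s16: b16⊕b17⊕b18⊕b19⊕b20⊕b21⊕b22⊕b23⊕b24⊕b25⊕b26⊕b27⊕b28⊕b29⊕b30⊕b31 = 0⊕1⊕1⊕1⊕0⊕1⊕0⊕1⊕0⊕1⊕0⊕0⊕1⊕0⊕1⊕1 = 1
Syndrome (s16...s1) = 10000 → position 16.
Flip bit 16: corrected codeword = 1010001001110101111010101001011
Data bits at positions 3,5,6,7,9,10,11,12,13,14,15,17,18,19,20,21,22,23,24,25,26,27,28,29,30,31: 10010111010111010101001011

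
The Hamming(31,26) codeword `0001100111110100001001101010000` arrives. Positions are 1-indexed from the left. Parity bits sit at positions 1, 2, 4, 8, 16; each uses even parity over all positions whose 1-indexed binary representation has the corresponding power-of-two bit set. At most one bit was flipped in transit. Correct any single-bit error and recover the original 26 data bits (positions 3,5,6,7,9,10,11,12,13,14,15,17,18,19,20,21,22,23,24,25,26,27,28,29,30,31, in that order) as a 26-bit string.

s1: b1⊕b3⊕b5⊕b7⊕b9⊕b11⊕b13⊕b15⊕b17⊕b19⊕b21⊕b23⊕b25⊕b27⊕b29⊕b31 = 0⊕0⊕1⊕0⊕1⊕1⊕0⊕0⊕0⊕1⊕0⊕1⊕1⊕1⊕0⊕0 = 1
s2: b2⊕b3⊕b6⊕b7⊕b10⊕b11⊕b14⊕b15⊕b18⊕b19⊕b22⊕b23⊕b26⊕b27⊕b30⊕b31 = 0⊕0⊕0⊕0⊕1⊕1⊕1⊕0⊕0⊕1⊕1⊕1⊕0⊕1⊕0⊕0 = 1
s4: b4⊕b5⊕b6⊕b7⊕b12⊕b13⊕b14⊕b15⊕b20⊕b21⊕b22⊕b23⊕b28⊕b29⊕b30⊕b31 = 1⊕1⊕0⊕0⊕1⊕0⊕1⊕0⊕0⊕0⊕1⊕1⊕0⊕0⊕0⊕0 = 0
s8: b8⊕b9⊕b10⊕b11⊕b12⊕b13⊕b14⊕b15⊕b24⊕b25⊕b26⊕b27⊕b28⊕b29⊕b30⊕b31 = 1⊕1⊕1⊕1⊕1⊕0⊕1⊕0⊕0⊕1⊕0⊕1⊕0⊕0⊕0⊕0 = 0
s16: b16⊕b17⊕b18⊕b19⊕b20⊕b21⊕b22⊕b23⊕b24⊕b25⊕b26⊕b27⊕b28⊕b29⊕b30⊕b31 = 0⊕0⊕0⊕1⊕0⊕0⊕1⊕1⊕0⊕1⊕0⊕1⊕0⊕0⊕0⊕0 = 1
Syndrome (s16...s1) = 10011 → position 19.
Flip bit 19: corrected codeword = 0001100111110100000001101010000
Data bits at positions 3,5,6,7,9,10,11,12,13,14,15,17,18,19,20,21,22,23,24,25,26,27,28,29,30,31: 01001111010000001101010000

01001111010000001101010000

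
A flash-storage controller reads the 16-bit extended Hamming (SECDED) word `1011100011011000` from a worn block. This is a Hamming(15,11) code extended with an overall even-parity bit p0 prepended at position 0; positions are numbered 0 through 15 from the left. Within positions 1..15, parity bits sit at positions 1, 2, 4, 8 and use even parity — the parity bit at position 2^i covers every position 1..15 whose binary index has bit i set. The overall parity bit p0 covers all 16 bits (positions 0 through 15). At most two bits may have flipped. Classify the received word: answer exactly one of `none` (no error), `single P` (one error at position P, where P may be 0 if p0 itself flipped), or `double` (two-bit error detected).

double

s1: b1⊕b3⊕b5⊕b7⊕b9⊕b11⊕b13⊕b15 = 0⊕1⊕0⊕0⊕1⊕1⊕0⊕0 = 1
s2: b2⊕b3⊕b6⊕b7⊕b10⊕b11⊕b14⊕b15 = 1⊕1⊕0⊕0⊕0⊕1⊕0⊕0 = 1
s4: b4⊕b5⊕b6⊕b7⊕b12⊕b13⊕b14⊕b15 = 1⊕0⊕0⊕0⊕1⊕0⊕0⊕0 = 0
s8: b8⊕b9⊕b10⊕b11⊕b12⊕b13⊕b14⊕b15 = 1⊕1⊕0⊕1⊕1⊕0⊕0⊕0 = 0
Syndrome (s8...s1) = 0011 → position 3.
Overall parity (XOR of all 16 bits, including p0): 1⊕0⊕1⊕1⊕1⊕0⊕0⊕0⊕1⊕1⊕0⊕1⊕1⊕0⊕0⊕0 = 0
Overall=0, syndrome position=3 → double-bit error detected (uncorrectable).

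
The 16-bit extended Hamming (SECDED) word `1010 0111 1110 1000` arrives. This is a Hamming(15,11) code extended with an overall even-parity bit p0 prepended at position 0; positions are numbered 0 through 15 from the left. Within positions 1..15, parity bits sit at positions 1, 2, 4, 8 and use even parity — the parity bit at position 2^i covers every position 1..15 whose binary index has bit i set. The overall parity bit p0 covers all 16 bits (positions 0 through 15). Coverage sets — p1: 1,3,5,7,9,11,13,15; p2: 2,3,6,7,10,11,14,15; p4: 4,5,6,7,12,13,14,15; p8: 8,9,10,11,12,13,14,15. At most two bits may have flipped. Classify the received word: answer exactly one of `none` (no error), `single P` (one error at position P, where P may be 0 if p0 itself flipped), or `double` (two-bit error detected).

single 1

s1: b1⊕b3⊕b5⊕b7⊕b9⊕b11⊕b13⊕b15 = 0⊕0⊕1⊕1⊕1⊕0⊕0⊕0 = 1
s2: b2⊕b3⊕b6⊕b7⊕b10⊕b11⊕b14⊕b15 = 1⊕0⊕1⊕1⊕1⊕0⊕0⊕0 = 0
s4: b4⊕b5⊕b6⊕b7⊕b12⊕b13⊕b14⊕b15 = 0⊕1⊕1⊕1⊕1⊕0⊕0⊕0 = 0
s8: b8⊕b9⊕b10⊕b11⊕b12⊕b13⊕b14⊕b15 = 1⊕1⊕1⊕0⊕1⊕0⊕0⊕0 = 0
Syndrome (s8...s1) = 0001 → position 1.
Overall parity (XOR of all 16 bits, including p0): 1⊕0⊕1⊕0⊕0⊕1⊕1⊕1⊕1⊕1⊕1⊕0⊕1⊕0⊕0⊕0 = 1
Overall=1, syndrome position=1 → single-bit error at position 1.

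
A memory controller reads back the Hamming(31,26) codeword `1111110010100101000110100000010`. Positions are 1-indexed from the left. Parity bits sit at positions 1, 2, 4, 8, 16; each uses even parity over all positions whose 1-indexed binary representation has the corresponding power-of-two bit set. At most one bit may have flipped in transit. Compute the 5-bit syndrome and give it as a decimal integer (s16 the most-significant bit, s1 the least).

19

s1: b1⊕b3⊕b5⊕b7⊕b9⊕b11⊕b13⊕b15⊕b17⊕b19⊕b21⊕b23⊕b25⊕b27⊕b29⊕b31 = 1⊕1⊕1⊕0⊕1⊕1⊕0⊕0⊕0⊕0⊕1⊕1⊕0⊕0⊕0⊕0 = 1
s2: b2⊕b3⊕b6⊕b7⊕b10⊕b11⊕b14⊕b15⊕b18⊕b19⊕b22⊕b23⊕b26⊕b27⊕b30⊕b31 = 1⊕1⊕1⊕0⊕0⊕1⊕1⊕0⊕0⊕0⊕0⊕1⊕0⊕0⊕1⊕0 = 1
s4: b4⊕b5⊕b6⊕b7⊕b12⊕b13⊕b14⊕b15⊕b20⊕b21⊕b22⊕b23⊕b28⊕b29⊕b30⊕b31 = 1⊕1⊕1⊕0⊕0⊕0⊕1⊕0⊕1⊕1⊕0⊕1⊕0⊕0⊕1⊕0 = 0
s8: b8⊕b9⊕b10⊕b11⊕b12⊕b13⊕b14⊕b15⊕b24⊕b25⊕b26⊕b27⊕b28⊕b29⊕b30⊕b31 = 0⊕1⊕0⊕1⊕0⊕0⊕1⊕0⊕0⊕0⊕0⊕0⊕0⊕0⊕1⊕0 = 0
s16: b16⊕b17⊕b18⊕b19⊕b20⊕b21⊕b22⊕b23⊕b24⊕b25⊕b26⊕b27⊕b28⊕b29⊕b30⊕b31 = 1⊕0⊕0⊕0⊕1⊕1⊕0⊕1⊕0⊕0⊕0⊕0⊕0⊕0⊕1⊕0 = 1
Syndrome (s16...s1) = 10011 → position 19.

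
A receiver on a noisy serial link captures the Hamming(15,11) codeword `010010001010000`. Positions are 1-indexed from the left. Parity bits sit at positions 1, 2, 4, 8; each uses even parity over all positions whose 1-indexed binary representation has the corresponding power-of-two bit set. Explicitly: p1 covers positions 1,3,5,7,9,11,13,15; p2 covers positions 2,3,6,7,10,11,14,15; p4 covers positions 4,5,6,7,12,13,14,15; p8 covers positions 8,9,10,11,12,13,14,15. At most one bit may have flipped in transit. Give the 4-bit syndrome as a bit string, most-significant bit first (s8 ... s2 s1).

0101

s1: b1⊕b3⊕b5⊕b7⊕b9⊕b11⊕b13⊕b15 = 0⊕0⊕1⊕0⊕1⊕1⊕0⊕0 = 1
s2: b2⊕b3⊕b6⊕b7⊕b10⊕b11⊕b14⊕b15 = 1⊕0⊕0⊕0⊕0⊕1⊕0⊕0 = 0
s4: b4⊕b5⊕b6⊕b7⊕b12⊕b13⊕b14⊕b15 = 0⊕1⊕0⊕0⊕0⊕0⊕0⊕0 = 1
s8: b8⊕b9⊕b10⊕b11⊕b12⊕b13⊕b14⊕b15 = 0⊕1⊕0⊕1⊕0⊕0⊕0⊕0 = 0
Syndrome (s8...s1) = 0101 → position 5.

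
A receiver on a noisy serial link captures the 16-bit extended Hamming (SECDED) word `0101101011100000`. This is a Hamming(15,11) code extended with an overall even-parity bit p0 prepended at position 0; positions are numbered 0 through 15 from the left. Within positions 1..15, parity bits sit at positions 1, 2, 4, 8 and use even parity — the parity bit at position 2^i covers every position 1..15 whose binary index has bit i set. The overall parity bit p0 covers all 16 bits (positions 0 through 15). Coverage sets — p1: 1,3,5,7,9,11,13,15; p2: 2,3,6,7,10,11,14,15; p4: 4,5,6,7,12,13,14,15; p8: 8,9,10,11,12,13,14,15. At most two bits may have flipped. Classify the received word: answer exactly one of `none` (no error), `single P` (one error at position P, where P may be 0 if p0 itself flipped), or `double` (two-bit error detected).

single 11

s1: b1⊕b3⊕b5⊕b7⊕b9⊕b11⊕b13⊕b15 = 1⊕1⊕0⊕0⊕1⊕0⊕0⊕0 = 1
s2: b2⊕b3⊕b6⊕b7⊕b10⊕b11⊕b14⊕b15 = 0⊕1⊕1⊕0⊕1⊕0⊕0⊕0 = 1
s4: b4⊕b5⊕b6⊕b7⊕b12⊕b13⊕b14⊕b15 = 1⊕0⊕1⊕0⊕0⊕0⊕0⊕0 = 0
s8: b8⊕b9⊕b10⊕b11⊕b12⊕b13⊕b14⊕b15 = 1⊕1⊕1⊕0⊕0⊕0⊕0⊕0 = 1
Syndrome (s8...s1) = 1011 → position 11.
Overall parity (XOR of all 16 bits, including p0): 0⊕1⊕0⊕1⊕1⊕0⊕1⊕0⊕1⊕1⊕1⊕0⊕0⊕0⊕0⊕0 = 1
Overall=1, syndrome position=11 → single-bit error at position 11.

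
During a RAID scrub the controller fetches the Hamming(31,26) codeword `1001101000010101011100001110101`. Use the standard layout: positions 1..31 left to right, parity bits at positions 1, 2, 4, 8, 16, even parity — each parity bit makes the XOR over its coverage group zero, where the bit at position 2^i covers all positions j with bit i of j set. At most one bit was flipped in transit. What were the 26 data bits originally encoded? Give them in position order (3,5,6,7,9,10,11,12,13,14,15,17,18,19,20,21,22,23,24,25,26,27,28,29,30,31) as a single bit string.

01010001010011100001010101

s1: b1⊕b3⊕b5⊕b7⊕b9⊕b11⊕b13⊕b15⊕b17⊕b19⊕b21⊕b23⊕b25⊕b27⊕b29⊕b31 = 1⊕0⊕1⊕1⊕0⊕0⊕0⊕0⊕0⊕1⊕0⊕0⊕1⊕1⊕1⊕1 = 0
s2: b2⊕b3⊕b6⊕b7⊕b10⊕b11⊕b14⊕b15⊕b18⊕b19⊕b22⊕b23⊕b26⊕b27⊕b30⊕b31 = 0⊕0⊕0⊕1⊕0⊕0⊕1⊕0⊕1⊕1⊕0⊕0⊕1⊕1⊕0⊕1 = 1
s4: b4⊕b5⊕b6⊕b7⊕b12⊕b13⊕b14⊕b15⊕b20⊕b21⊕b22⊕b23⊕b28⊕b29⊕b30⊕b31 = 1⊕1⊕0⊕1⊕1⊕0⊕1⊕0⊕1⊕0⊕0⊕0⊕0⊕1⊕0⊕1 = 0
s8: b8⊕b9⊕b10⊕b11⊕b12⊕b13⊕b14⊕b15⊕b24⊕b25⊕b26⊕b27⊕b28⊕b29⊕b30⊕b31 = 0⊕0⊕0⊕0⊕1⊕0⊕1⊕0⊕0⊕1⊕1⊕1⊕0⊕1⊕0⊕1 = 1
s16: b16⊕b17⊕b18⊕b19⊕b20⊕b21⊕b22⊕b23⊕b24⊕b25⊕b26⊕b27⊕b28⊕b29⊕b30⊕b31 = 1⊕0⊕1⊕1⊕1⊕0⊕0⊕0⊕0⊕1⊕1⊕1⊕0⊕1⊕0⊕1 = 1
Syndrome (s16...s1) = 11010 → position 26.
Flip bit 26: corrected codeword = 1001101000010101011100001010101
Data bits at positions 3,5,6,7,9,10,11,12,13,14,15,17,18,19,20,21,22,23,24,25,26,27,28,29,30,31: 01010001010011100001010101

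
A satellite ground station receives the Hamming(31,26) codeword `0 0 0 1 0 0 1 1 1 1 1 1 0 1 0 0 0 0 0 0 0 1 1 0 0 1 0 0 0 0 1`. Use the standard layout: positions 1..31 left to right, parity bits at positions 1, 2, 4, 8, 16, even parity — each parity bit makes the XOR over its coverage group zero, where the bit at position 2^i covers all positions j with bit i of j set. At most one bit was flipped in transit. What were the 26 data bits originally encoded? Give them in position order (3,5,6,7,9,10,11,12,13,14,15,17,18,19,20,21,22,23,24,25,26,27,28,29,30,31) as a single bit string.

01011111010000001100100001

s1: b1⊕b3⊕b5⊕b7⊕b9⊕b11⊕b13⊕b15⊕b17⊕b19⊕b21⊕b23⊕b25⊕b27⊕b29⊕b31 = 0⊕0⊕0⊕1⊕1⊕1⊕0⊕0⊕0⊕0⊕0⊕1⊕0⊕0⊕0⊕1 = 1
s2: b2⊕b3⊕b6⊕b7⊕b10⊕b11⊕b14⊕b15⊕b18⊕b19⊕b22⊕b23⊕b26⊕b27⊕b30⊕b31 = 0⊕0⊕0⊕1⊕1⊕1⊕1⊕0⊕0⊕0⊕1⊕1⊕1⊕0⊕0⊕1 = 0
s4: b4⊕b5⊕b6⊕b7⊕b12⊕b13⊕b14⊕b15⊕b20⊕b21⊕b22⊕b23⊕b28⊕b29⊕b30⊕b31 = 1⊕0⊕0⊕1⊕1⊕0⊕1⊕0⊕0⊕0⊕1⊕1⊕0⊕0⊕0⊕1 = 1
s8: b8⊕b9⊕b10⊕b11⊕b12⊕b13⊕b14⊕b15⊕b24⊕b25⊕b26⊕b27⊕b28⊕b29⊕b30⊕b31 = 1⊕1⊕1⊕1⊕1⊕0⊕1⊕0⊕0⊕0⊕1⊕0⊕0⊕0⊕0⊕1 = 0
s16: b16⊕b17⊕b18⊕b19⊕b20⊕b21⊕b22⊕b23⊕b24⊕b25⊕b26⊕b27⊕b28⊕b29⊕b30⊕b31 = 0⊕0⊕0⊕0⊕0⊕0⊕1⊕1⊕0⊕0⊕1⊕0⊕0⊕0⊕0⊕1 = 0
Syndrome (s16...s1) = 00101 → position 5.
Flip bit 5: corrected codeword = 0001101111110100000001100100001
Data bits at positions 3,5,6,7,9,10,11,12,13,14,15,17,18,19,20,21,22,23,24,25,26,27,28,29,30,31: 01011111010000001100100001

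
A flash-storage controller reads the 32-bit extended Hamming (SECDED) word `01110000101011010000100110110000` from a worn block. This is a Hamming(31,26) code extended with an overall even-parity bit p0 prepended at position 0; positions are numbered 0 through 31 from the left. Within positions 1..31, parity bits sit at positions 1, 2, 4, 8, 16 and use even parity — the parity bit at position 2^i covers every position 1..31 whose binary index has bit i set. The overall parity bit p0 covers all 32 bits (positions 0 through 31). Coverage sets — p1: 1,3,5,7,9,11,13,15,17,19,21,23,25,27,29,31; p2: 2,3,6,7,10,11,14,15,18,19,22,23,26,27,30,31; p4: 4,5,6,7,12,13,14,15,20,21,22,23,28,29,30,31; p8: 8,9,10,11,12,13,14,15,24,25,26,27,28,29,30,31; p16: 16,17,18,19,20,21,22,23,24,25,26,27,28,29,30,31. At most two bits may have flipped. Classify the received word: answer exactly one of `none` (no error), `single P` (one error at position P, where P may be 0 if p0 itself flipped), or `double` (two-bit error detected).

single 22

s1: b1⊕b3⊕b5⊕b7⊕b9⊕b11⊕b13⊕b15⊕b17⊕b19⊕b21⊕b23⊕b25⊕b27⊕b29⊕b31 = 1⊕1⊕0⊕0⊕0⊕0⊕1⊕1⊕0⊕0⊕0⊕1⊕0⊕1⊕0⊕0 = 0
s2: b2⊕b3⊕b6⊕b7⊕b10⊕b11⊕b14⊕b15⊕b18⊕b19⊕b22⊕b23⊕b26⊕b27⊕b30⊕b31 = 1⊕1⊕0⊕0⊕1⊕0⊕0⊕1⊕0⊕0⊕0⊕1⊕1⊕1⊕0⊕0 = 1
s4: b4⊕b5⊕b6⊕b7⊕b12⊕b13⊕b14⊕b15⊕b20⊕b21⊕b22⊕b23⊕b28⊕b29⊕b30⊕b31 = 0⊕0⊕0⊕0⊕1⊕1⊕0⊕1⊕1⊕0⊕0⊕1⊕0⊕0⊕0⊕0 = 1
s8: b8⊕b9⊕b10⊕b11⊕b12⊕b13⊕b14⊕b15⊕b24⊕b25⊕b26⊕b27⊕b28⊕b29⊕b30⊕b31 = 1⊕0⊕1⊕0⊕1⊕1⊕0⊕1⊕1⊕0⊕1⊕1⊕0⊕0⊕0⊕0 = 0
s16: b16⊕b17⊕b18⊕b19⊕b20⊕b21⊕b22⊕b23⊕b24⊕b25⊕b26⊕b27⊕b28⊕b29⊕b30⊕b31 = 0⊕0⊕0⊕0⊕1⊕0⊕0⊕1⊕1⊕0⊕1⊕1⊕0⊕0⊕0⊕0 = 1
Syndrome (s16...s1) = 10110 → position 22.
Overall parity (XOR of all 32 bits, including p0): 0⊕1⊕1⊕1⊕0⊕0⊕0⊕0⊕1⊕0⊕1⊕0⊕1⊕1⊕0⊕1⊕0⊕0⊕0⊕0⊕1⊕0⊕0⊕1⊕1⊕0⊕1⊕1⊕0⊕0⊕0⊕0 = 1
Overall=1, syndrome position=22 → single-bit error at position 22.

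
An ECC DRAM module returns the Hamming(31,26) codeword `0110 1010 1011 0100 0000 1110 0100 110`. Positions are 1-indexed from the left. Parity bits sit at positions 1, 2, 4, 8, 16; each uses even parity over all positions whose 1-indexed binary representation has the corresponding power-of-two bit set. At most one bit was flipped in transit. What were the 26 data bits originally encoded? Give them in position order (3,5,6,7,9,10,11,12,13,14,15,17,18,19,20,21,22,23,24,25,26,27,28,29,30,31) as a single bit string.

11011011000000011100100110

s1: b1⊕b3⊕b5⊕b7⊕b9⊕b11⊕b13⊕b15⊕b17⊕b19⊕b21⊕b23⊕b25⊕b27⊕b29⊕b31 = 0⊕1⊕1⊕1⊕1⊕1⊕0⊕0⊕0⊕0⊕1⊕1⊕0⊕0⊕1⊕0 = 0
s2: b2⊕b3⊕b6⊕b7⊕b10⊕b11⊕b14⊕b15⊕b18⊕b19⊕b22⊕b23⊕b26⊕b27⊕b30⊕b31 = 1⊕1⊕0⊕1⊕0⊕1⊕1⊕0⊕0⊕0⊕1⊕1⊕1⊕0⊕1⊕0 = 1
s4: b4⊕b5⊕b6⊕b7⊕b12⊕b13⊕b14⊕b15⊕b20⊕b21⊕b22⊕b23⊕b28⊕b29⊕b30⊕b31 = 0⊕1⊕0⊕1⊕1⊕0⊕1⊕0⊕0⊕1⊕1⊕1⊕0⊕1⊕1⊕0 = 1
s8: b8⊕b9⊕b10⊕b11⊕b12⊕b13⊕b14⊕b15⊕b24⊕b25⊕b26⊕b27⊕b28⊕b29⊕b30⊕b31 = 0⊕1⊕0⊕1⊕1⊕0⊕1⊕0⊕0⊕0⊕1⊕0⊕0⊕1⊕1⊕0 = 1
s16: b16⊕b17⊕b18⊕b19⊕b20⊕b21⊕b22⊕b23⊕b24⊕b25⊕b26⊕b27⊕b28⊕b29⊕b30⊕b31 = 0⊕0⊕0⊕0⊕0⊕1⊕1⊕1⊕0⊕0⊕1⊕0⊕0⊕1⊕1⊕0 = 0
Syndrome (s16...s1) = 01110 → position 14.
Flip bit 14: corrected codeword = 0110101010110000000011100100110
Data bits at positions 3,5,6,7,9,10,11,12,13,14,15,17,18,19,20,21,22,23,24,25,26,27,28,29,30,31: 11011011000000011100100110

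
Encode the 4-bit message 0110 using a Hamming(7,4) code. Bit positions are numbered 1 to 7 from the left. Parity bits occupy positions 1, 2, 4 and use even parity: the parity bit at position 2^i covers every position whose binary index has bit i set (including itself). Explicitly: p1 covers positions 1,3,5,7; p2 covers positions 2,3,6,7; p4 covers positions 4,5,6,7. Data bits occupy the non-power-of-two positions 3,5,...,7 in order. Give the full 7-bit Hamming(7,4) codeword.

1100110

Place data bits at non-power-of-two positions: b3=0, b5=1, b6=1, b7=0.
p1 = XOR of data positions {3,5,7} = 0⊕1⊕0 = 1
p2 = XOR of data positions {3,6,7} = 0⊕1⊕0 = 1
p4 = XOR of data positions {5,6,7} = 1⊕1⊕0 = 0
Codeword b1..b7 = 1100110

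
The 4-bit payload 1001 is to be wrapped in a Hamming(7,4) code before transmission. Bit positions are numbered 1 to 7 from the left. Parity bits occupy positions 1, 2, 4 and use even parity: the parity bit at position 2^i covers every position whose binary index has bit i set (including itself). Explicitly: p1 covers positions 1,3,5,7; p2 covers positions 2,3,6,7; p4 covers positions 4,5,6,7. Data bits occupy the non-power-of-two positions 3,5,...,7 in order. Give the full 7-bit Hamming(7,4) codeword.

Place data bits at non-power-of-two positions: b3=1, b5=0, b6=0, b7=1.
p1 = XOR of data positions {3,5,7} = 1⊕0⊕1 = 0
p2 = XOR of data positions {3,6,7} = 1⊕0⊕1 = 0
p4 = XOR of data positions {5,6,7} = 0⊕0⊕1 = 1
Codeword b1..b7 = 0011001

0011001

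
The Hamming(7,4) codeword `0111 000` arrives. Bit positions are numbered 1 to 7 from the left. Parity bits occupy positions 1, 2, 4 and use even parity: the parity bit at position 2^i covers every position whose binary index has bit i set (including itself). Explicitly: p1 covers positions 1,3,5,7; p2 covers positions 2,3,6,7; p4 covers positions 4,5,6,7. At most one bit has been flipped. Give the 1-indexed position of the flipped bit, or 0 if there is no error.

s1: b1⊕b3⊕b5⊕b7 = 0⊕1⊕0⊕0 = 1
s2: b2⊕b3⊕b6⊕b7 = 1⊕1⊕0⊕0 = 0
s4: b4⊕b5⊕b6⊕b7 = 1⊕0⊕0⊕0 = 1
Syndrome (s4...s1) = 101 → position 5.

5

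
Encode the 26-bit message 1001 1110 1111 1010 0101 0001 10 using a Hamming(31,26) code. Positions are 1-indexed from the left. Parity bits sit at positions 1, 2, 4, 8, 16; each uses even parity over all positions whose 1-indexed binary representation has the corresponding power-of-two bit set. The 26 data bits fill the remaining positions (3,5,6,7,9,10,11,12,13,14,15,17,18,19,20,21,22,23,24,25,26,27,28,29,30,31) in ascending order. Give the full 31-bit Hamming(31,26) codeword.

Place data bits at non-power-of-two positions: b3=1, b5=0, b6=0, b7=1, b9=1, b10=1, b11=1, b12=0, b13=1, b14=1, b15=1, b17=1, b18=1, b19=0, b20=1, b21=0, b22=0, b23=1, b24=0, b25=1, b26=0, b27=0, b28=0, b29=1, b30=1, b31=0.
p1 = XOR of data positions {3,5,7,9,11,13,15,17,19,21,23,25,27,29,31} = 1⊕0⊕1⊕1⊕1⊕1⊕1⊕1⊕0⊕0⊕1⊕1⊕0⊕1⊕0 = 0
p2 = XOR of data positions {3,6,7,10,11,14,15,18,19,22,23,26,27,30,31} = 1⊕0⊕1⊕1⊕1⊕1⊕1⊕1⊕0⊕0⊕1⊕0⊕0⊕1⊕0 = 1
p4 = XOR of data positions {5,6,7,12,13,14,15,20,21,22,23,28,29,30,31} = 0⊕0⊕1⊕0⊕1⊕1⊕1⊕1⊕0⊕0⊕1⊕0⊕1⊕1⊕0 = 0
p8 = XOR of data positions {9,10,11,12,13,14,15,24,25,26,27,28,29,30,31} = 1⊕1⊕1⊕0⊕1⊕1⊕1⊕0⊕1⊕0⊕0⊕0⊕1⊕1⊕0 = 1
p16 = XOR of data positions {17,18,19,20,21,22,23,24,25,26,27,28,29,30,31} = 1⊕1⊕0⊕1⊕0⊕0⊕1⊕0⊕1⊕0⊕0⊕0⊕1⊕1⊕0 = 1
Codeword b1..b31 = 0110001111101111110100101000110

0110001111101111110100101000110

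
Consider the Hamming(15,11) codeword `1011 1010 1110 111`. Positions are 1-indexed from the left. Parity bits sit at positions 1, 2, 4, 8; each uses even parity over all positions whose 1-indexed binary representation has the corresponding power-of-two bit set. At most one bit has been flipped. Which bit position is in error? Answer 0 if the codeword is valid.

0

s1: b1⊕b3⊕b5⊕b7⊕b9⊕b11⊕b13⊕b15 = 1⊕1⊕1⊕1⊕1⊕1⊕1⊕1 = 0
s2: b2⊕b3⊕b6⊕b7⊕b10⊕b11⊕b14⊕b15 = 0⊕1⊕0⊕1⊕1⊕1⊕1⊕1 = 0
s4: b4⊕b5⊕b6⊕b7⊕b12⊕b13⊕b14⊕b15 = 1⊕1⊕0⊕1⊕0⊕1⊕1⊕1 = 0
s8: b8⊕b9⊕b10⊕b11⊕b12⊕b13⊕b14⊕b15 = 0⊕1⊕1⊕1⊕0⊕1⊕1⊕1 = 0
Syndrome (s8...s1) = 0000 → position 0 (no error).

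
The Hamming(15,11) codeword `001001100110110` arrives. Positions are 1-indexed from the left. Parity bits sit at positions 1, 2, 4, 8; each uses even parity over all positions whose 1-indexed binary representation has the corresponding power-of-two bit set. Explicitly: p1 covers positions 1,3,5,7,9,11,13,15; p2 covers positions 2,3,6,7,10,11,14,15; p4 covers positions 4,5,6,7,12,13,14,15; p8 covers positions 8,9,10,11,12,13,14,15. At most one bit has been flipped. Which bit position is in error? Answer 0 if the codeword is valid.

s1: b1⊕b3⊕b5⊕b7⊕b9⊕b11⊕b13⊕b15 = 0⊕1⊕0⊕1⊕0⊕1⊕1⊕0 = 0
s2: b2⊕b3⊕b6⊕b7⊕b10⊕b11⊕b14⊕b15 = 0⊕1⊕1⊕1⊕1⊕1⊕1⊕0 = 0
s4: b4⊕b5⊕b6⊕b7⊕b12⊕b13⊕b14⊕b15 = 0⊕0⊕1⊕1⊕0⊕1⊕1⊕0 = 0
s8: b8⊕b9⊕b10⊕b11⊕b12⊕b13⊕b14⊕b15 = 0⊕0⊕1⊕1⊕0⊕1⊕1⊕0 = 0
Syndrome (s8...s1) = 0000 → position 0 (no error).

0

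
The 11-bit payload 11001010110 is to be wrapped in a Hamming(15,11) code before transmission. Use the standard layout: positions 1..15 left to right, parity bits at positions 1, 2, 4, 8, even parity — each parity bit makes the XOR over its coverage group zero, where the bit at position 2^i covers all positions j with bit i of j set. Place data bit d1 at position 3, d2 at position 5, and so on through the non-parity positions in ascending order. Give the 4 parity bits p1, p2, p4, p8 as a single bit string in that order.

1110

Place data bits at non-power-of-two positions: b3=1, b5=1, b6=0, b7=0, b9=1, b10=0, b11=1, b12=0, b13=1, b14=1, b15=0.
p1 = XOR of data positions {3,5,7,9,11,13,15} = 1⊕1⊕0⊕1⊕1⊕1⊕0 = 1
p2 = XOR of data positions {3,6,7,10,11,14,15} = 1⊕0⊕0⊕0⊕1⊕1⊕0 = 1
p4 = XOR of data positions {5,6,7,12,13,14,15} = 1⊕0⊕0⊕0⊕1⊕1⊕0 = 1
p8 = XOR of data positions {9,10,11,12,13,14,15} = 1⊕0⊕1⊕0⊕1⊕1⊕0 = 0
Parity bits p1,p2,p4,p8 = 1110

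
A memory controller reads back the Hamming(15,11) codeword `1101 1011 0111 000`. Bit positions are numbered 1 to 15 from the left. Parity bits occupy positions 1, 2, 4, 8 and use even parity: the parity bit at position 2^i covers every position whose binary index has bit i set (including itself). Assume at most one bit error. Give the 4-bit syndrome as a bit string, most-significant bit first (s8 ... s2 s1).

0000

s1: b1⊕b3⊕b5⊕b7⊕b9⊕b11⊕b13⊕b15 = 1⊕0⊕1⊕1⊕0⊕1⊕0⊕0 = 0
s2: b2⊕b3⊕b6⊕b7⊕b10⊕b11⊕b14⊕b15 = 1⊕0⊕0⊕1⊕1⊕1⊕0⊕0 = 0
s4: b4⊕b5⊕b6⊕b7⊕b12⊕b13⊕b14⊕b15 = 1⊕1⊕0⊕1⊕1⊕0⊕0⊕0 = 0
s8: b8⊕b9⊕b10⊕b11⊕b12⊕b13⊕b14⊕b15 = 1⊕0⊕1⊕1⊕1⊕0⊕0⊕0 = 0
Syndrome (s8...s1) = 0000 → position 0 (no error).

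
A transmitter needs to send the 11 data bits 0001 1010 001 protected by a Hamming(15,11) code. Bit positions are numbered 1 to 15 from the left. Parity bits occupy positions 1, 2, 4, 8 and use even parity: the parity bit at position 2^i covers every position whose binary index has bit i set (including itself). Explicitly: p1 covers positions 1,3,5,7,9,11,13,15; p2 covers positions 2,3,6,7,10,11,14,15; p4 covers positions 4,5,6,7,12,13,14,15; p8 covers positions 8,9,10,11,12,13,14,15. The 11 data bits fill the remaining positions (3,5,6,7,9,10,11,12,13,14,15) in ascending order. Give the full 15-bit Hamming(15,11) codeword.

Place data bits at non-power-of-two positions: b3=0, b5=0, b6=0, b7=1, b9=1, b10=0, b11=1, b12=0, b13=0, b14=0, b15=1.
p1 = XOR of data positions {3,5,7,9,11,13,15} = 0⊕0⊕1⊕1⊕1⊕0⊕1 = 0
p2 = XOR of data positions {3,6,7,10,11,14,15} = 0⊕0⊕1⊕0⊕1⊕0⊕1 = 1
p4 = XOR of data positions {5,6,7,12,13,14,15} = 0⊕0⊕1⊕0⊕0⊕0⊕1 = 0
p8 = XOR of data positions {9,10,11,12,13,14,15} = 1⊕0⊕1⊕0⊕0⊕0⊕1 = 1
Codeword b1..b15 = 010000111010001

010000111010001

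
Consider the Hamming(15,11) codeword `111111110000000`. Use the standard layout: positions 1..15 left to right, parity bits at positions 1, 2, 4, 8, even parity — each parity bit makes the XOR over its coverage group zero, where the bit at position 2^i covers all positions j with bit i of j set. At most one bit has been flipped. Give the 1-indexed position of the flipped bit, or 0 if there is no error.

8

s1: b1⊕b3⊕b5⊕b7⊕b9⊕b11⊕b13⊕b15 = 1⊕1⊕1⊕1⊕0⊕0⊕0⊕0 = 0
s2: b2⊕b3⊕b6⊕b7⊕b10⊕b11⊕b14⊕b15 = 1⊕1⊕1⊕1⊕0⊕0⊕0⊕0 = 0
s4: b4⊕b5⊕b6⊕b7⊕b12⊕b13⊕b14⊕b15 = 1⊕1⊕1⊕1⊕0⊕0⊕0⊕0 = 0
s8: b8⊕b9⊕b10⊕b11⊕b12⊕b13⊕b14⊕b15 = 1⊕0⊕0⊕0⊕0⊕0⊕0⊕0 = 1
Syndrome (s8...s1) = 1000 → position 8.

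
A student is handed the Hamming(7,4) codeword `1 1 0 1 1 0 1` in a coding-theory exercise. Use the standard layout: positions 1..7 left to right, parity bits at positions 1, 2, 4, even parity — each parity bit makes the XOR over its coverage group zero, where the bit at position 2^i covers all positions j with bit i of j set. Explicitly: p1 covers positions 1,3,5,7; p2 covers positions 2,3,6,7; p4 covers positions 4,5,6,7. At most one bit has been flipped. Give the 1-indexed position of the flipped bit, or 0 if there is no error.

5

s1: b1⊕b3⊕b5⊕b7 = 1⊕0⊕1⊕1 = 1
s2: b2⊕b3⊕b6⊕b7 = 1⊕0⊕0⊕1 = 0
s4: b4⊕b5⊕b6⊕b7 = 1⊕1⊕0⊕1 = 1
Syndrome (s4...s1) = 101 → position 5.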